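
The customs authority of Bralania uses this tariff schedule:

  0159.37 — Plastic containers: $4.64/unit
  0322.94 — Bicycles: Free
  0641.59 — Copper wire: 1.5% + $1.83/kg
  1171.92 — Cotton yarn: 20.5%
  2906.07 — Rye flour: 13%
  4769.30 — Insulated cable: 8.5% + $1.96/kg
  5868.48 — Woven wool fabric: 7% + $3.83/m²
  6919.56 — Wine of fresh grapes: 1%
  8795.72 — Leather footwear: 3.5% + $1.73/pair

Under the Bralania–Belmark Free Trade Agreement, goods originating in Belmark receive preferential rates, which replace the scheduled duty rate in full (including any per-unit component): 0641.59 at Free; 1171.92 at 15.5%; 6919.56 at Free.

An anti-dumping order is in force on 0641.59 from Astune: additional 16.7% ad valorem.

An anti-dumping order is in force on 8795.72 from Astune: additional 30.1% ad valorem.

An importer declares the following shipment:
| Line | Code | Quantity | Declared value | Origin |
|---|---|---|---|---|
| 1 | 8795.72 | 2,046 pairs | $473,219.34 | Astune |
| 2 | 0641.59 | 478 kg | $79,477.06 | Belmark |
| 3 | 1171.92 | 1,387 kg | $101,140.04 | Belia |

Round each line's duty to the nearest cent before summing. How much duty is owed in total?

Line 1 (8795.72, Astune, 2,046 pairs, $473,219.34):
Base rate for 8795.72 is 3.5% + $1.73/pair.
Additional duty on 8795.72 from Astune: +30.1%. Applied ad valorem rate: 3.5% + 30.1% = 33.6%.
Duty = $473,219.34 × 33.6% + 2,046 × $1.73 = $162,541.28.
Line 2 (0641.59, Belmark, 478 kg, $79,477.06):
Base rate for 0641.59 is 1.5% + $1.83/kg.
Origin Belmark qualifies under the Bralania–Belmark agreement and 0641.59 is covered: preferential rate Free applies instead.
The additional-duty order on 0641.59 targets Astune, not Belmark; it does not apply.
Duty = $79,477.06 × 0% = $0.00.
Line 3 (1171.92, Belia, 1,387 kg, $101,140.04):
Base rate for 1171.92 is 20.5%.
1171.92 has an FTA preferential rate, but origin Belia is not Belmark; base rate stands.
Duty = $101,140.04 × 20.5% = $20,733.71.
Total = $162,541.28 + $0.00 + $20,733.71 = $183,274.99.

$183,274.99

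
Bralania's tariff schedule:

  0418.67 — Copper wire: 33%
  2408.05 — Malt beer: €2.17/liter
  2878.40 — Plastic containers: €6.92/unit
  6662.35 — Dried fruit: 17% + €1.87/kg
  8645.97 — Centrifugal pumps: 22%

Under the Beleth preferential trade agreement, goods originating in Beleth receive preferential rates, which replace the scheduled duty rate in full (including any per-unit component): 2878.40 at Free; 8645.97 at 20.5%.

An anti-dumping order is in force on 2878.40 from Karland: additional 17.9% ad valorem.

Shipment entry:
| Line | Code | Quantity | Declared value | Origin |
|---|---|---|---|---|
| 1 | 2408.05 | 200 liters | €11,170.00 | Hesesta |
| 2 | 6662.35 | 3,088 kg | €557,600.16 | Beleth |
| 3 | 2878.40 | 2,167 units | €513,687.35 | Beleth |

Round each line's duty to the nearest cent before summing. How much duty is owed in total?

Line 1 (2408.05, Hesesta, 200 liters, €11,170.00):
Base rate for 2408.05 is €2.17/liter.
Duty = 200 × €2.17 = €434.00.
Line 2 (6662.35, Beleth, 3,088 kg, €557,600.16):
Base rate for 6662.35 is 17% + €1.87/kg.
Origin Beleth is the FTA partner but 6662.35 is not on the preference list; base rate stands.
Duty = €557,600.16 × 17% + 3,088 × €1.87 = €100,566.59.
Line 3 (2878.40, Beleth, 2,167 units, €513,687.35):
Base rate for 2878.40 is €6.92/unit.
Origin Beleth qualifies under the Bralania–Beleth agreement and 2878.40 is covered: preferential rate Free applies instead.
The additional-duty order on 2878.40 targets Karland, not Beleth; it does not apply.
Duty = €513,687.35 × 0% = €0.00.
Total = €434.00 + €100,566.59 + €0.00 = €101,000.59.

€101,000.59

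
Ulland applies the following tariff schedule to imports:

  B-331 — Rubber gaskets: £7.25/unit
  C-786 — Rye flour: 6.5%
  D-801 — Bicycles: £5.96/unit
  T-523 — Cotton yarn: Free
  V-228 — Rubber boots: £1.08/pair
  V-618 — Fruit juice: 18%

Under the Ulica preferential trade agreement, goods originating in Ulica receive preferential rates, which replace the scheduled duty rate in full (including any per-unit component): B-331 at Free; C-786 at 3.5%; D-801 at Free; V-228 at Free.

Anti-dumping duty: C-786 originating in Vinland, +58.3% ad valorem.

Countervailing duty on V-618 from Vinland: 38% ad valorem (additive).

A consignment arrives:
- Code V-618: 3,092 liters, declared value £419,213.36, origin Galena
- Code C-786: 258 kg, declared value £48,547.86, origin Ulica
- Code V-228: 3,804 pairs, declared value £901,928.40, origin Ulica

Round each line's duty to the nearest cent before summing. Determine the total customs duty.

Line 1 (V-618, Galena, 3,092 liters, £419,213.36):
Base rate for V-618 is 18%.
The additional-duty order on V-618 targets Vinland, not Galena; it does not apply.
Duty = £419,213.36 × 18% = £75,458.40.
Line 2 (C-786, Ulica, 258 kg, £48,547.86):
Base rate for C-786 is 6.5%.
Origin Ulica qualifies under the Ulland–Ulica agreement and C-786 is covered: preferential rate 3.5% applies instead.
The additional-duty order on C-786 targets Vinland, not Ulica; it does not apply.
Duty = £48,547.86 × 3.5% = £1,699.18.
Line 3 (V-228, Ulica, 3,804 pairs, £901,928.40):
Base rate for V-228 is £1.08/pair.
Origin Ulica qualifies under the Ulland–Ulica agreement and V-228 is covered: preferential rate Free applies instead.
Duty = £901,928.40 × 0% = £0.00.
Total = £75,458.40 + £1,699.18 + £0.00 = £77,157.58.

£77,157.58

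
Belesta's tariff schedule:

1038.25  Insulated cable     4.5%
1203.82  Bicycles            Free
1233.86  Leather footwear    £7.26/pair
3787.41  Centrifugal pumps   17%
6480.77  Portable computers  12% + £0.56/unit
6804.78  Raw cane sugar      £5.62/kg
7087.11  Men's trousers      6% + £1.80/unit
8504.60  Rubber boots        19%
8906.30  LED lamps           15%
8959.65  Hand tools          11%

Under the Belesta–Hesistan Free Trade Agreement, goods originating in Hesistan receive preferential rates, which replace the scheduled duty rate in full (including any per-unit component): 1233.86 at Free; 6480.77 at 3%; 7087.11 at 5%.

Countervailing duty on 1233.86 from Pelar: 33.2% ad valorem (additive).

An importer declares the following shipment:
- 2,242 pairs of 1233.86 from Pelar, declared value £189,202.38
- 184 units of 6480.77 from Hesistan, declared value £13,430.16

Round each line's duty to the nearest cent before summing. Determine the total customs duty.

Line 1 (1233.86, Pelar, 2,242 pairs, £189,202.38):
Base rate for 1233.86 is £7.26/pair.
1233.86 has an FTA preferential rate, but origin Pelar is not Hesistan; base rate stands.
Additional duty on 1233.86 from Pelar: +33.2% ad valorem. Applied ad valorem rate = 33.2%.
Duty = £189,202.38 × 33.2% + 2,242 × £7.26 = £79,092.11.
Line 2 (6480.77, Hesistan, 184 units, £13,430.16):
Base rate for 6480.77 is 12% + £0.56/unit.
Origin Hesistan qualifies under the Belesta–Hesistan agreement and 6480.77 is covered: preferential rate 3% applies instead.
Duty = £13,430.16 × 3% = £402.90.
Total = £79,092.11 + £402.90 = £79,495.01.

£79,495.01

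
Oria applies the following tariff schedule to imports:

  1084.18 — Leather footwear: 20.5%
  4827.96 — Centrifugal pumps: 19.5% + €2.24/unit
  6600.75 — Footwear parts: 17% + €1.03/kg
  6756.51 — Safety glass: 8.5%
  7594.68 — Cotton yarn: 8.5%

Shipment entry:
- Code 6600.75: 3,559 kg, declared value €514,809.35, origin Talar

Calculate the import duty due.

€91,183.36

Line 1 (6600.75, Talar, 3,559 kg, €514,809.35):
Base rate for 6600.75 is 17% + €1.03/kg.
Duty = €514,809.35 × 17% + 3,559 × €1.03 = €91,183.36.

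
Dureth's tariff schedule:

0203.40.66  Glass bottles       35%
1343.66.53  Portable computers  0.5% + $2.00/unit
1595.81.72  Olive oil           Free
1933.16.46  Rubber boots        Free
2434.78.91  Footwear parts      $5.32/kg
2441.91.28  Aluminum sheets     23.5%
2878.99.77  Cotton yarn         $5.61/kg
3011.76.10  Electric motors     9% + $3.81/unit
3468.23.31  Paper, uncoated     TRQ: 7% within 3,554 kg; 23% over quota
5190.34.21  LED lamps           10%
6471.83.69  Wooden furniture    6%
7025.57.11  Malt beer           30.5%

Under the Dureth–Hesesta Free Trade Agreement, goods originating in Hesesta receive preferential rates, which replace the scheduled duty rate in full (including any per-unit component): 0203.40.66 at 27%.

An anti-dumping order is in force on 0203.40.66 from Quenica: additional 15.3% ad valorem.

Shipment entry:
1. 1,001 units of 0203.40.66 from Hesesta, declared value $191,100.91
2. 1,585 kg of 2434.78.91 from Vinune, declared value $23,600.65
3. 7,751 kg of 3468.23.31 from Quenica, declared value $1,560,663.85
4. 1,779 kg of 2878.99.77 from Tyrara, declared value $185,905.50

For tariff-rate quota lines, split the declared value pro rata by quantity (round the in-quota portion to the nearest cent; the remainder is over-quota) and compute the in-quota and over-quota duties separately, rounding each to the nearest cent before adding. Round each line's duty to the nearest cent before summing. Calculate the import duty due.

Line 1 (0203.40.66, Hesesta, 1,001 units, $191,100.91):
Base rate for 0203.40.66 is 35%.
Origin Hesesta qualifies under the Dureth–Hesesta agreement and 0203.40.66 is covered: preferential rate 27% applies instead.
The additional-duty order on 0203.40.66 targets Quenica, not Hesesta; it does not apply.
Duty = $191,100.91 × 27% = $51,597.25.
Line 2 (2434.78.91, Vinune, 1,585 kg, $23,600.65):
Base rate for 2434.78.91 is $5.32/kg.
Duty = 1,585 × $5.32 = $8,432.20.
Line 3 (3468.23.31, Quenica, 7,751 kg, $1,560,663.85):
Code 3468.23.31 is under a tariff-rate quota (threshold 3,554 kg). In-quota: 3,554 kg at 7%; over-quota: 4,197 kg at 23%.
Pro-rata value split: in-quota = $1,560,663.85 × 3,554/7,751 = $715,597.90; over-quota = $1,560,663.85 − $715,597.90 = $845,065.95.
In-quota duty = $715,597.90 × 7% = $50,091.85. Over-quota duty = $845,065.95 × 23% = $194,365.17.
Line duty = $50,091.85 + $194,365.17 = $244,457.02.
Line 4 (2878.99.77, Tyrara, 1,779 kg, $185,905.50):
Base rate for 2878.99.77 is $5.61/kg.
Duty = 1,779 × $5.61 = $9,980.19.
Total = $51,597.25 + $8,432.20 + $244,457.02 + $9,980.19 = $314,466.66.

$314,466.66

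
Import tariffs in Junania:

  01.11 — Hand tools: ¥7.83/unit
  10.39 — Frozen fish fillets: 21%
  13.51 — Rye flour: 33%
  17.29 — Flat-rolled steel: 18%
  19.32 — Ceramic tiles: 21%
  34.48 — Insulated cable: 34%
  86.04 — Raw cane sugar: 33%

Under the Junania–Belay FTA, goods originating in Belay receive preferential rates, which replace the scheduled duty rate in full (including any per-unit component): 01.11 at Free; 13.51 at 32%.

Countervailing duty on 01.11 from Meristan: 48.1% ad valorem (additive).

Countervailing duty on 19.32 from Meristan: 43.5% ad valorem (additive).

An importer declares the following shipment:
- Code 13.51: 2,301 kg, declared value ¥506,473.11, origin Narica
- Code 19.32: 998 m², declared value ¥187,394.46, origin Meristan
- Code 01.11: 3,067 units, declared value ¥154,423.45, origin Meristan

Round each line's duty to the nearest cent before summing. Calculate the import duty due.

Line 1 (13.51, Narica, 2,301 kg, ¥506,473.11):
Base rate for 13.51 is 33%.
13.51 has an FTA preferential rate, but origin Narica is not Belay; base rate stands.
Duty = ¥506,473.11 × 33% = ¥167,136.13.
Line 2 (19.32, Meristan, 998 m², ¥187,394.46):
Base rate for 19.32 is 21%.
Additional duty on 19.32 from Meristan: +43.5%. Applied ad valorem rate: 21% + 43.5% = 64.5%.
Duty = ¥187,394.46 × 64.5% = ¥120,869.43.
Line 3 (01.11, Meristan, 3,067 units, ¥154,423.45):
Base rate for 01.11 is ¥7.83/unit.
01.11 has an FTA preferential rate, but origin Meristan is not Belay; base rate stands.
Additional duty on 01.11 from Meristan: +48.1% ad valorem. Applied ad valorem rate = 48.1%.
Duty = ¥154,423.45 × 48.1% + 3,067 × ¥7.83 = ¥98,292.29.
Total = ¥167,136.13 + ¥120,869.43 + ¥98,292.29 = ¥386,297.85.

¥386,297.85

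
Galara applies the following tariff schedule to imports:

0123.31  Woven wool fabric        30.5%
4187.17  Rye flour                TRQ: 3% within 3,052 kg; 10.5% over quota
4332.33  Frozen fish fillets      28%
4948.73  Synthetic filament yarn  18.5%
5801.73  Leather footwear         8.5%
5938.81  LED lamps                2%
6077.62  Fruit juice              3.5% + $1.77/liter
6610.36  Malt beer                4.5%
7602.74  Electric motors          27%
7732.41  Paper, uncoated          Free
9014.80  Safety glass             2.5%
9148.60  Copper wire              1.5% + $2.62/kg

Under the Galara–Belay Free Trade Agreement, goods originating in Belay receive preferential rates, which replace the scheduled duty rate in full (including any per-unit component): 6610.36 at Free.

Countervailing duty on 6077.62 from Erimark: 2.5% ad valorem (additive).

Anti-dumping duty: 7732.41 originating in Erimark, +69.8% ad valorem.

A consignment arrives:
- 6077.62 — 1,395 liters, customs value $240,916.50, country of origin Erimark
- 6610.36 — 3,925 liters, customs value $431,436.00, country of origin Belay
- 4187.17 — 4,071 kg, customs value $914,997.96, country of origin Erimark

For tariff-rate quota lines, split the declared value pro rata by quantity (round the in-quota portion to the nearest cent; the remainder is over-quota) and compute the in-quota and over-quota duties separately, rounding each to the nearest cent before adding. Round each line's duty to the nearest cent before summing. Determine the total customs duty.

Line 1 (6077.62, Erimark, 1,395 liters, $240,916.50):
Base rate for 6077.62 is 3.5% + $1.77/liter.
Additional duty on 6077.62 from Erimark: +2.5%. Applied ad valorem rate: 3.5% + 2.5% = 6%.
Duty = $240,916.50 × 6% + 1,395 × $1.77 = $16,924.14.
Line 2 (6610.36, Belay, 3,925 liters, $431,436.00):
Base rate for 6610.36 is 4.5%.
Origin Belay qualifies under the Galara–Belay agreement and 6610.36 is covered: preferential rate Free applies instead.
Duty = $431,436.00 × 0% = $0.00.
Line 3 (4187.17, Erimark, 4,071 kg, $914,997.96):
Code 4187.17 is under a tariff-rate quota (threshold 3,052 kg). In-quota: 3,052 kg at 3%; over-quota: 1,019 kg at 10.5%.
Pro-rata value split: in-quota = $914,997.96 × 3,052/4,071 = $685,967.52; over-quota = $914,997.96 − $685,967.52 = $229,030.44.
In-quota duty = $685,967.52 × 3% = $20,579.03. Over-quota duty = $229,030.44 × 10.5% = $24,048.20.
Line duty = $20,579.03 + $24,048.20 = $44,627.23.
Total = $16,924.14 + $0.00 + $44,627.23 = $61,551.37.

$61,551.37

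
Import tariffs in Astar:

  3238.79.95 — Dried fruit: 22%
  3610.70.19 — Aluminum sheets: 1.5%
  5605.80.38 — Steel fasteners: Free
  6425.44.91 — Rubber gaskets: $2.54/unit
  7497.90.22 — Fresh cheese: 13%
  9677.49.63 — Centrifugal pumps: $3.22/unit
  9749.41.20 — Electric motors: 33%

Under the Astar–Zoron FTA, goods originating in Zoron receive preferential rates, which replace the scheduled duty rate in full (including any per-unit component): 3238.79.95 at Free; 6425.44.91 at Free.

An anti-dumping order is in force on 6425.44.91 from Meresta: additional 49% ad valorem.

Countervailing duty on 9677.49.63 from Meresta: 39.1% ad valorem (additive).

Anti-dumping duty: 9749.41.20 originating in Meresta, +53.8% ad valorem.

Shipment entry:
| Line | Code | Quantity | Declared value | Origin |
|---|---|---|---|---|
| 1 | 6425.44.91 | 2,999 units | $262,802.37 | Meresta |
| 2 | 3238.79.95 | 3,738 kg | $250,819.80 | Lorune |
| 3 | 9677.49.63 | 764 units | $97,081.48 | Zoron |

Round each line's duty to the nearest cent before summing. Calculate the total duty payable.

Line 1 (6425.44.91, Meresta, 2,999 units, $262,802.37):
Base rate for 6425.44.91 is $2.54/unit.
6425.44.91 has an FTA preferential rate, but origin Meresta is not Zoron; base rate stands.
Additional duty on 6425.44.91 from Meresta: +49% ad valorem. Applied ad valorem rate = 49%.
Duty = $262,802.37 × 49% + 2,999 × $2.54 = $136,390.62.
Line 2 (3238.79.95, Lorune, 3,738 kg, $250,819.80):
Base rate for 3238.79.95 is 22%.
3238.79.95 has an FTA preferential rate, but origin Lorune is not Zoron; base rate stands.
Duty = $250,819.80 × 22% = $55,180.36.
Line 3 (9677.49.63, Zoron, 764 units, $97,081.48):
Base rate for 9677.49.63 is $3.22/unit.
Origin Zoron is the FTA partner but 9677.49.63 is not on the preference list; base rate stands.
The additional-duty order on 9677.49.63 targets Meresta, not Zoron; it does not apply.
Duty = 764 × $3.22 = $2,460.08.
Total = $136,390.62 + $55,180.36 + $2,460.08 = $194,031.06.

$194,031.06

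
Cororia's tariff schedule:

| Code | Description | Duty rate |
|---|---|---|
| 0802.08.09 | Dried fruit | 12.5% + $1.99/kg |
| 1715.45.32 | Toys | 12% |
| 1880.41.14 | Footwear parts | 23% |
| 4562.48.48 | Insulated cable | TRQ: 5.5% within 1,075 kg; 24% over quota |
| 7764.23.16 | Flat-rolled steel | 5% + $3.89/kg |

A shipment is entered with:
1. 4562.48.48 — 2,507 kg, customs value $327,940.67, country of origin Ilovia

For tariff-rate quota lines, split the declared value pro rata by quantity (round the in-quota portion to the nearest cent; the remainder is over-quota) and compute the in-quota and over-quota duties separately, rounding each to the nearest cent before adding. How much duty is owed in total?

Line 1 (4562.48.48, Ilovia, 2,507 kg, $327,940.67):
Code 4562.48.48 is under a tariff-rate quota (threshold 1,075 kg). In-quota: 1,075 kg at 5.5%; over-quota: 1,432 kg at 24%.
Pro-rata value split: in-quota = $327,940.67 × 1,075/2,507 = $140,620.75; over-quota = $327,940.67 − $140,620.75 = $187,319.92.
In-quota duty = $140,620.75 × 5.5% = $7,734.14. Over-quota duty = $187,319.92 × 24% = $44,956.78.
Line duty = $7,734.14 + $44,956.78 = $52,690.92.

$52,690.92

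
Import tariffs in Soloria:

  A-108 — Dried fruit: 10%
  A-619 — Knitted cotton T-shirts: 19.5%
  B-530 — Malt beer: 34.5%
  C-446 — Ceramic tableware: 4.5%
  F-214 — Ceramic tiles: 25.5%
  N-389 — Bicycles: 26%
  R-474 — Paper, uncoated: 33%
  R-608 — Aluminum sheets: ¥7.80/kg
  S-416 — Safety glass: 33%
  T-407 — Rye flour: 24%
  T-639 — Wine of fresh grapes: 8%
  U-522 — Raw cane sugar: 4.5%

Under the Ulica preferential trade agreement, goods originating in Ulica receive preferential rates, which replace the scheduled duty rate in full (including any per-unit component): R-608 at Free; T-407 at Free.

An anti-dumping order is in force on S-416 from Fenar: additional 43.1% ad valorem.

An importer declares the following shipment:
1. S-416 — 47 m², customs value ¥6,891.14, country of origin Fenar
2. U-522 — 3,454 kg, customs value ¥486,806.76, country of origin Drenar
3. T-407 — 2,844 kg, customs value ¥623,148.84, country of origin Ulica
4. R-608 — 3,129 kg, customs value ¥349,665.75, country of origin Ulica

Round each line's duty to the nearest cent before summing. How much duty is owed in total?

Line 1 (S-416, Fenar, 47 m², ¥6,891.14):
Base rate for S-416 is 33%.
Additional duty on S-416 from Fenar: +43.1%. Applied ad valorem rate: 33% + 43.1% = 76.1%.
Duty = ¥6,891.14 × 76.1% = ¥5,244.16.
Line 2 (U-522, Drenar, 3,454 kg, ¥486,806.76):
Base rate for U-522 is 4.5%.
Duty = ¥486,806.76 × 4.5% = ¥21,906.30.
Line 3 (T-407, Ulica, 2,844 kg, ¥623,148.84):
Base rate for T-407 is 24%.
Origin Ulica qualifies under the Soloria–Ulica agreement and T-407 is covered: preferential rate Free applies instead.
Duty = ¥623,148.84 × 0% = ¥0.00.
Line 4 (R-608, Ulica, 3,129 kg, ¥349,665.75):
Base rate for R-608 is ¥7.80/kg.
Origin Ulica qualifies under the Soloria–Ulica agreement and R-608 is covered: preferential rate Free applies instead.
Duty = ¥349,665.75 × 0% = ¥0.00.
Total = ¥5,244.16 + ¥21,906.30 + ¥0.00 + ¥0.00 = ¥27,150.46.

¥27,150.46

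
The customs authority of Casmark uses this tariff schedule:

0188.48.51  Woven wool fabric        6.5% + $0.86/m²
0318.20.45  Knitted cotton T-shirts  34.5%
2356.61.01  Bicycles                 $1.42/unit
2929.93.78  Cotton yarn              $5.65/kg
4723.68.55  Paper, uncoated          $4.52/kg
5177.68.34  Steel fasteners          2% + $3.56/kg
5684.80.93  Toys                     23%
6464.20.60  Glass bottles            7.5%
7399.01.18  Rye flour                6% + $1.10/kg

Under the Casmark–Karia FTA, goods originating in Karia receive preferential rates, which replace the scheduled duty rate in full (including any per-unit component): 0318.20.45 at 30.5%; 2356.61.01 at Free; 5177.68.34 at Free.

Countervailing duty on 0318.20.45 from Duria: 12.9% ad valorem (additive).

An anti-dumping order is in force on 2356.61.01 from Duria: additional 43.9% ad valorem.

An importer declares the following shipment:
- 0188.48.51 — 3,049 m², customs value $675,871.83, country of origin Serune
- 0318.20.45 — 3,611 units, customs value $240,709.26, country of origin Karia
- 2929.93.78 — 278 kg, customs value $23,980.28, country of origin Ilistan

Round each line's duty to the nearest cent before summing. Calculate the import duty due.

$121,540.83

Line 1 (0188.48.51, Serune, 3,049 m², $675,871.83):
Base rate for 0188.48.51 is 6.5% + $0.86/m².
Duty = $675,871.83 × 6.5% + 3,049 × $0.86 = $46,553.81.
Line 2 (0318.20.45, Karia, 3,611 units, $240,709.26):
Base rate for 0318.20.45 is 34.5%.
Origin Karia qualifies under the Casmark–Karia agreement and 0318.20.45 is covered: preferential rate 30.5% applies instead.
The additional-duty order on 0318.20.45 targets Duria, not Karia; it does not apply.
Duty = $240,709.26 × 30.5% = $73,416.32.
Line 3 (2929.93.78, Ilistan, 278 kg, $23,980.28):
Base rate for 2929.93.78 is $5.65/kg.
Duty = 278 × $5.65 = $1,570.70.
Total = $46,553.81 + $73,416.32 + $1,570.70 = $121,540.83.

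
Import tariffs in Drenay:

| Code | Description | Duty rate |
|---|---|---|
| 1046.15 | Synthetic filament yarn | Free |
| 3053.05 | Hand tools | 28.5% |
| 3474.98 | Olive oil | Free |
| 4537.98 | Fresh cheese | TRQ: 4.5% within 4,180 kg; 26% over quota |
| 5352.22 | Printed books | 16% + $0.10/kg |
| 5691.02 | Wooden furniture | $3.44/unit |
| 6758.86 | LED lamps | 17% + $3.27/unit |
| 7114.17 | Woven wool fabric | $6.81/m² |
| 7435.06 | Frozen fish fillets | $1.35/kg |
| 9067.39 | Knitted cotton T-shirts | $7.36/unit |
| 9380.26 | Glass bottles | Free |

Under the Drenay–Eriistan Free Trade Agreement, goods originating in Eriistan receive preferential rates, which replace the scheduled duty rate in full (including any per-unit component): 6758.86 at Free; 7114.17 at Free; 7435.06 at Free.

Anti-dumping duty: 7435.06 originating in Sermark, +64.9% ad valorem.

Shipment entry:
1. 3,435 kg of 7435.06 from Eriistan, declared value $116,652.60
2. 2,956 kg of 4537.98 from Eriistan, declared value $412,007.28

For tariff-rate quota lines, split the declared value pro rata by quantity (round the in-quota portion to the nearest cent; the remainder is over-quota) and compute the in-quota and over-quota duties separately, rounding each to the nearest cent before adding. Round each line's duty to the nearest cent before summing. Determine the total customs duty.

$18,540.33

Line 1 (7435.06, Eriistan, 3,435 kg, $116,652.60):
Base rate for 7435.06 is $1.35/kg.
Origin Eriistan qualifies under the Drenay–Eriistan agreement and 7435.06 is covered: preferential rate Free applies instead.
The additional-duty order on 7435.06 targets Sermark, not Eriistan; it does not apply.
Duty = $116,652.60 × 0% = $0.00.
Line 2 (4537.98, Eriistan, 2,956 kg, $412,007.28):
Code 4537.98 is under a tariff-rate quota (threshold 4,180 kg). Quantity 2,956 kg is within the quota, so the in-quota rate 4.5% applies to the full value.
Duty = $412,007.28 × 4.5% = $18,540.33.
Total = $0.00 + $18,540.33 = $18,540.33.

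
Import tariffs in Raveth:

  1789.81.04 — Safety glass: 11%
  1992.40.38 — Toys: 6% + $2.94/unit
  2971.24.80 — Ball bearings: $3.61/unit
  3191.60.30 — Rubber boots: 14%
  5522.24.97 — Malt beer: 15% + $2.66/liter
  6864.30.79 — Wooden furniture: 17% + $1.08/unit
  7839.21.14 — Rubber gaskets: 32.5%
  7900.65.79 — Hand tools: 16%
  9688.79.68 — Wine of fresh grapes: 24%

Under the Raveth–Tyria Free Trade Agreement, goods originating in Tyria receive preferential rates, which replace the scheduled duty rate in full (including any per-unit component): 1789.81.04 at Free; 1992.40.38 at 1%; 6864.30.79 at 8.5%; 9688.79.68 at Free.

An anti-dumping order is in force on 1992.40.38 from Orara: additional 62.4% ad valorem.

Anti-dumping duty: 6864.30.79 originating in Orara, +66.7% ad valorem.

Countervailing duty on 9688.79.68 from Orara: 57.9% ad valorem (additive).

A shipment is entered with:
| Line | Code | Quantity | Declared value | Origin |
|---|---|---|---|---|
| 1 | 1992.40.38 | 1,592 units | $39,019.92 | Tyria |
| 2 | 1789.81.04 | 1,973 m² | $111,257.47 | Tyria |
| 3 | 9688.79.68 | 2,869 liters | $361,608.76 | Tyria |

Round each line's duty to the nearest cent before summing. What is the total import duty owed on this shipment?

Line 1 (1992.40.38, Tyria, 1,592 units, $39,019.92):
Base rate for 1992.40.38 is 6% + $2.94/unit.
Origin Tyria qualifies under the Raveth–Tyria agreement and 1992.40.38 is covered: preferential rate 1% applies instead.
The additional-duty order on 1992.40.38 targets Orara, not Tyria; it does not apply.
Duty = $39,019.92 × 1% = $390.20.
Line 2 (1789.81.04, Tyria, 1,973 m², $111,257.47):
Base rate for 1789.81.04 is 11%.
Origin Tyria qualifies under the Raveth–Tyria agreement and 1789.81.04 is covered: preferential rate Free applies instead.
Duty = $111,257.47 × 0% = $0.00.
Line 3 (9688.79.68, Tyria, 2,869 liters, $361,608.76):
Base rate for 9688.79.68 is 24%.
Origin Tyria qualifies under the Raveth–Tyria agreement and 9688.79.68 is covered: preferential rate Free applies instead.
The additional-duty order on 9688.79.68 targets Orara, not Tyria; it does not apply.
Duty = $361,608.76 × 0% = $0.00.
Total = $390.20 + $0.00 + $0.00 = $390.20.

$390.20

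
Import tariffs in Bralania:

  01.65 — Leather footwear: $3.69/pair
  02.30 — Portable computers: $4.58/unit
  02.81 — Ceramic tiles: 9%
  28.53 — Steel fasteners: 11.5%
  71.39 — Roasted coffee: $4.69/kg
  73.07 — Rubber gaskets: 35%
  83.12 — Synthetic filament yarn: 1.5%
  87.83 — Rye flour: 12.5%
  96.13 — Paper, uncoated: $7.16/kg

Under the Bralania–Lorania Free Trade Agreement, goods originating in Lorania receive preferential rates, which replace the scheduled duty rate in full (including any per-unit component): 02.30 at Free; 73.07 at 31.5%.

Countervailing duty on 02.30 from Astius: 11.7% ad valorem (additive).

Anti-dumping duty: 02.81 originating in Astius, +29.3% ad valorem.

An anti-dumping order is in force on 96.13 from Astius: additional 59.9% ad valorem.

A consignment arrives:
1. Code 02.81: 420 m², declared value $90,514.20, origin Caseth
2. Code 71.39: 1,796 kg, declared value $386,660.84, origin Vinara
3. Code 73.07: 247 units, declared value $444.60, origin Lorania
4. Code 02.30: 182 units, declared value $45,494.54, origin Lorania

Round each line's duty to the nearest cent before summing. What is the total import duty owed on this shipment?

Line 1 (02.81, Caseth, 420 m², $90,514.20):
Base rate for 02.81 is 9%.
The additional-duty order on 02.81 targets Astius, not Caseth; it does not apply.
Duty = $90,514.20 × 9% = $8,146.28.
Line 2 (71.39, Vinara, 1,796 kg, $386,660.84):
Base rate for 71.39 is $4.69/kg.
Duty = 1,796 × $4.69 = $8,423.24.
Line 3 (73.07, Lorania, 247 units, $444.60):
Base rate for 73.07 is 35%.
Origin Lorania qualifies under the Bralania–Lorania agreement and 73.07 is covered: preferential rate 31.5% applies instead.
Duty = $444.60 × 31.5% = $140.05.
Line 4 (02.30, Lorania, 182 units, $45,494.54):
Base rate for 02.30 is $4.58/unit.
Origin Lorania qualifies under the Bralania–Lorania agreement and 02.30 is covered: preferential rate Free applies instead.
The additional-duty order on 02.30 targets Astius, not Lorania; it does not apply.
Duty = $45,494.54 × 0% = $0.00.
Total = $8,146.28 + $8,423.24 + $140.05 + $0.00 = $16,709.57.

$16,709.57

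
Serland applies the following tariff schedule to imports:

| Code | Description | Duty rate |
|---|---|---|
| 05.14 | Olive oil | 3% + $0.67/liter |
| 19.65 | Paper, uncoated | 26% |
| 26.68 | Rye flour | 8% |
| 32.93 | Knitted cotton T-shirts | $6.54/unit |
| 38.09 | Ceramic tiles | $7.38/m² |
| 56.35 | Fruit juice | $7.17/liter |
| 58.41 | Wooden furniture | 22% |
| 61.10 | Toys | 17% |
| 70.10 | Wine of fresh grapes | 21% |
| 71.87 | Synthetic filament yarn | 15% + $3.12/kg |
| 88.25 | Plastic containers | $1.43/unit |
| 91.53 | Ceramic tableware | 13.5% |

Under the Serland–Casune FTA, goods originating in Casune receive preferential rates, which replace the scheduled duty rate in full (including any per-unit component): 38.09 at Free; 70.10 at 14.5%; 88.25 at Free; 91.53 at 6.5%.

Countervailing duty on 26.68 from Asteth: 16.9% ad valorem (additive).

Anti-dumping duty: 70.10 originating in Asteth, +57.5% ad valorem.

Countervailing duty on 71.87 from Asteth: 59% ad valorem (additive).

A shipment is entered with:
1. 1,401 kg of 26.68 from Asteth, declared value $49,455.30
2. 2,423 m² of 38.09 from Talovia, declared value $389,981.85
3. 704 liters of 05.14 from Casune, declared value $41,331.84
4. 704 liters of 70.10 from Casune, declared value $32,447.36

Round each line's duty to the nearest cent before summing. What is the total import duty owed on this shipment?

$36,612.62

Line 1 (26.68, Asteth, 1,401 kg, $49,455.30):
Base rate for 26.68 is 8%.
Additional duty on 26.68 from Asteth: +16.9%. Applied ad valorem rate: 8% + 16.9% = 24.9%.
Duty = $49,455.30 × 24.9% = $12,314.37.
Line 2 (38.09, Talovia, 2,423 m², $389,981.85):
Base rate for 38.09 is $7.38/m².
38.09 has an FTA preferential rate, but origin Talovia is not Casune; base rate stands.
Duty = 2,423 × $7.38 = $17,881.74.
Line 3 (05.14, Casune, 704 liters, $41,331.84):
Base rate for 05.14 is 3% + $0.67/liter.
Origin Casune is the FTA partner but 05.14 is not on the preference list; base rate stands.
Duty = $41,331.84 × 3% + 704 × $0.67 = $1,711.64.
Line 4 (70.10, Casune, 704 liters, $32,447.36):
Base rate for 70.10 is 21%.
Origin Casune qualifies under the Serland–Casune agreement and 70.10 is covered: preferential rate 14.5% applies instead.
The additional-duty order on 70.10 targets Asteth, not Casune; it does not apply.
Duty = $32,447.36 × 14.5% = $4,704.87.
Total = $12,314.37 + $17,881.74 + $1,711.64 + $4,704.87 = $36,612.62.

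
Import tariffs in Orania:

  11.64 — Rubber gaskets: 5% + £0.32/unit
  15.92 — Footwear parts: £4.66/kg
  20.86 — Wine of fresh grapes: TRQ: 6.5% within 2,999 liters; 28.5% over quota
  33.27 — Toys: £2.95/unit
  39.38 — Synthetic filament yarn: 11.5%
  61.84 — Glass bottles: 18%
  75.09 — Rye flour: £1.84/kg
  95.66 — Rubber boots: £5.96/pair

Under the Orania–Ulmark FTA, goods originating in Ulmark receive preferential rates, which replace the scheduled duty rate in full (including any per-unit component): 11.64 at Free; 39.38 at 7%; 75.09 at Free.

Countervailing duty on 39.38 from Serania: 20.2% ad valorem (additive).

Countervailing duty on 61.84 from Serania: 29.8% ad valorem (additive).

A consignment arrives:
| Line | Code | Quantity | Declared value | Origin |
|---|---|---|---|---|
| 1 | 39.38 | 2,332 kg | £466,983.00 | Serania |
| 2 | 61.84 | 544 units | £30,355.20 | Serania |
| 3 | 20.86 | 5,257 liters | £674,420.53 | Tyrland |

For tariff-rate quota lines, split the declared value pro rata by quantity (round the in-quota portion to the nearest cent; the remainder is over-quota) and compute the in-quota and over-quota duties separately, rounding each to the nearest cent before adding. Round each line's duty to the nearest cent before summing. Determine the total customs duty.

Line 1 (39.38, Serania, 2,332 kg, £466,983.00):
Base rate for 39.38 is 11.5%.
39.38 has an FTA preferential rate, but origin Serania is not Ulmark; base rate stands.
Additional duty on 39.38 from Serania: +20.2%. Applied ad valorem rate: 11.5% + 20.2% = 31.7%.
Duty = £466,983.00 × 31.7% = £148,033.61.
Line 2 (61.84, Serania, 544 units, £30,355.20):
Base rate for 61.84 is 18%.
Additional duty on 61.84 from Serania: +29.8%. Applied ad valorem rate: 18% + 29.8% = 47.8%.
Duty = £30,355.20 × 47.8% = £14,509.79.
Line 3 (20.86, Tyrland, 5,257 liters, £674,420.53):
Code 20.86 is under a tariff-rate quota (threshold 2,999 liters). In-quota: 2,999 liters at 6.5%; over-quota: 2,258 liters at 28.5%.
Pro-rata value split: in-quota = £674,420.53 × 2,999/5,257 = £384,741.71; over-quota = £674,420.53 − £384,741.71 = £289,678.82.
In-quota duty = £384,741.71 × 6.5% = £25,008.21. Over-quota duty = £289,678.82 × 28.5% = £82,558.46.
Line duty = £25,008.21 + £82,558.46 = £107,566.67.
Total = £148,033.61 + £14,509.79 + £107,566.67 = £270,110.07.

£270,110.07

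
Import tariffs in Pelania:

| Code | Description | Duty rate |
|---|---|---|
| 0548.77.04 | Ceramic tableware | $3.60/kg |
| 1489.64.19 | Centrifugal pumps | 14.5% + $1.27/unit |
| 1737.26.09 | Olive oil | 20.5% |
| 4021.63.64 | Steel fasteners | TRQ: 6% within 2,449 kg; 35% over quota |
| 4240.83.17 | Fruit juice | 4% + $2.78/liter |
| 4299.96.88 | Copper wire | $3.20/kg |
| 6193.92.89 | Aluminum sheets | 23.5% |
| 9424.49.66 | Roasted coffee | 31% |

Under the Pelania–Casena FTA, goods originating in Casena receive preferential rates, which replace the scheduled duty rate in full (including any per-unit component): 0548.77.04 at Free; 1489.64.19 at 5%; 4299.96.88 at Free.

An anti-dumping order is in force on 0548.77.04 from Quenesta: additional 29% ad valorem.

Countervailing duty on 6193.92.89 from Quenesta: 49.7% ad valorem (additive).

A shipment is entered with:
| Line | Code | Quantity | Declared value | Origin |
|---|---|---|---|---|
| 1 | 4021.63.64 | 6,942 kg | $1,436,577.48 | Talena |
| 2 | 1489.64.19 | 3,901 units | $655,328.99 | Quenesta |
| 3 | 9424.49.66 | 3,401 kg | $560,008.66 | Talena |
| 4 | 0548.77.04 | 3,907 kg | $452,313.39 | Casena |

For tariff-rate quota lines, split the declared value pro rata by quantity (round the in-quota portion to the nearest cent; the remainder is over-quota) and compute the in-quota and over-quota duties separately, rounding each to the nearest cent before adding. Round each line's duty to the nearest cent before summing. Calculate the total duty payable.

Line 1 (4021.63.64, Talena, 6,942 kg, $1,436,577.48):
Code 4021.63.64 is under a tariff-rate quota (threshold 2,449 kg). In-quota: 2,449 kg at 6%; over-quota: 4,493 kg at 35%.
Pro-rata value split: in-quota = $1,436,577.48 × 2,449/6,942 = $506,796.06; over-quota = $1,436,577.48 − $506,796.06 = $929,781.42.
In-quota duty = $506,796.06 × 6% = $30,407.76. Over-quota duty = $929,781.42 × 35% = $325,423.50.
Line duty = $30,407.76 + $325,423.50 = $355,831.26.
Line 2 (1489.64.19, Quenesta, 3,901 units, $655,328.99):
Base rate for 1489.64.19 is 14.5% + $1.27/unit.
1489.64.19 has an FTA preferential rate, but origin Quenesta is not Casena; base rate stands.
Duty = $655,328.99 × 14.5% + 3,901 × $1.27 = $99,976.97.
Line 3 (9424.49.66, Talena, 3,401 kg, $560,008.66):
Base rate for 9424.49.66 is 31%.
Duty = $560,008.66 × 31% = $173,602.68.
Line 4 (0548.77.04, Casena, 3,907 kg, $452,313.39):
Base rate for 0548.77.04 is $3.60/kg.
Origin Casena qualifies under the Pelania–Casena agreement and 0548.77.04 is covered: preferential rate Free applies instead.
The additional-duty order on 0548.77.04 targets Quenesta, not Casena; it does not apply.
Duty = $452,313.39 × 0% = $0.00.
Total = $355,831.26 + $99,976.97 + $173,602.68 + $0.00 = $629,410.91.

$629,410.91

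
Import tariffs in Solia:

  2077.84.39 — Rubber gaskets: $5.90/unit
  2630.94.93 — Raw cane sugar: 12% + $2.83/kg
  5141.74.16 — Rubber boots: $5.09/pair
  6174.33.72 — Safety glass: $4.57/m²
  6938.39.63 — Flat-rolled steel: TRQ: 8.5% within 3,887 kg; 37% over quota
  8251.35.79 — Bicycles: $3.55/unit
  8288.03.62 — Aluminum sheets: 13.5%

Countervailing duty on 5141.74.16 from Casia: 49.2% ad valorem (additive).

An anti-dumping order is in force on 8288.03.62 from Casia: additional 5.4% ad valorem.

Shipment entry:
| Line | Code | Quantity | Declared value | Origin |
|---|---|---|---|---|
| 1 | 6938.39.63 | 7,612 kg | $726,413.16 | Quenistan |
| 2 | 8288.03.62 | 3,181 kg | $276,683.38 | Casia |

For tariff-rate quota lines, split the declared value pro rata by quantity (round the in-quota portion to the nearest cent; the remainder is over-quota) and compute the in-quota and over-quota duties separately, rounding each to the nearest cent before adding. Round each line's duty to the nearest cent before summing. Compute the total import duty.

Line 1 (6938.39.63, Quenistan, 7,612 kg, $726,413.16):
Code 6938.39.63 is under a tariff-rate quota (threshold 3,887 kg). In-quota: 3,887 kg at 8.5%; over-quota: 3,725 kg at 37%.
Pro-rata value split: in-quota = $726,413.16 × 3,887/7,612 = $370,936.41; over-quota = $726,413.16 − $370,936.41 = $355,476.75.
In-quota duty = $370,936.41 × 8.5% = $31,529.59. Over-quota duty = $355,476.75 × 37% = $131,526.40.
Line duty = $31,529.59 + $131,526.40 = $163,055.99.
Line 2 (8288.03.62, Casia, 3,181 kg, $276,683.38):
Base rate for 8288.03.62 is 13.5%.
Additional duty on 8288.03.62 from Casia: +5.4%. Applied ad valorem rate: 13.5% + 5.4% = 18.9%.
Duty = $276,683.38 × 18.9% = $52,293.16.
Total = $163,055.99 + $52,293.16 = $215,349.15.

$215,349.15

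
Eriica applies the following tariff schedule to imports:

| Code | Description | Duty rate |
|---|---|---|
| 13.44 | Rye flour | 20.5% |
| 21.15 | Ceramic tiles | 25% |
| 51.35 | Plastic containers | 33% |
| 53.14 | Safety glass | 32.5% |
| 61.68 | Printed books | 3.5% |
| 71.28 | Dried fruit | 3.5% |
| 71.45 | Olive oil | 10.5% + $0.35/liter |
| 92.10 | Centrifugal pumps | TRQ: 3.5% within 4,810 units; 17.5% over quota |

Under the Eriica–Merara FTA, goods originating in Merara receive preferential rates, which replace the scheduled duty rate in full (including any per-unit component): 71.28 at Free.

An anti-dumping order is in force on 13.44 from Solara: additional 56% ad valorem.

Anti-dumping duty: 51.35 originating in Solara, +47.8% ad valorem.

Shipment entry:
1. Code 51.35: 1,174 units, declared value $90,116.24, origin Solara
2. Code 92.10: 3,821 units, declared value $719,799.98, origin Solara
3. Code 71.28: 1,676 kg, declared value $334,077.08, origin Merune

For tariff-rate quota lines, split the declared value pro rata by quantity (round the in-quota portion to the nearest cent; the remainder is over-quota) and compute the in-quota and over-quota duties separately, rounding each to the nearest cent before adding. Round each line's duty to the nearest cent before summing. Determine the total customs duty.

Line 1 (51.35, Solara, 1,174 units, $90,116.24):
Base rate for 51.35 is 33%.
Additional duty on 51.35 from Solara: +47.8%. Applied ad valorem rate: 33% + 47.8% = 80.8%.
Duty = $90,116.24 × 80.8% = $72,813.92.
Line 2 (92.10, Solara, 3,821 units, $719,799.98):
Code 92.10 is under a tariff-rate quota (threshold 4,810 units). Quantity 3,821 units is within the quota, so the in-quota rate 3.5% applies to the full value.
Duty = $719,799.98 × 3.5% = $25,193.00.
Line 3 (71.28, Merune, 1,676 kg, $334,077.08):
Base rate for 71.28 is 3.5%.
71.28 has an FTA preferential rate, but origin Merune is not Merara; base rate stands.
Duty = $334,077.08 × 3.5% = $11,692.70.
Total = $72,813.92 + $25,193.00 + $11,692.70 = $109,699.62.

$109,699.62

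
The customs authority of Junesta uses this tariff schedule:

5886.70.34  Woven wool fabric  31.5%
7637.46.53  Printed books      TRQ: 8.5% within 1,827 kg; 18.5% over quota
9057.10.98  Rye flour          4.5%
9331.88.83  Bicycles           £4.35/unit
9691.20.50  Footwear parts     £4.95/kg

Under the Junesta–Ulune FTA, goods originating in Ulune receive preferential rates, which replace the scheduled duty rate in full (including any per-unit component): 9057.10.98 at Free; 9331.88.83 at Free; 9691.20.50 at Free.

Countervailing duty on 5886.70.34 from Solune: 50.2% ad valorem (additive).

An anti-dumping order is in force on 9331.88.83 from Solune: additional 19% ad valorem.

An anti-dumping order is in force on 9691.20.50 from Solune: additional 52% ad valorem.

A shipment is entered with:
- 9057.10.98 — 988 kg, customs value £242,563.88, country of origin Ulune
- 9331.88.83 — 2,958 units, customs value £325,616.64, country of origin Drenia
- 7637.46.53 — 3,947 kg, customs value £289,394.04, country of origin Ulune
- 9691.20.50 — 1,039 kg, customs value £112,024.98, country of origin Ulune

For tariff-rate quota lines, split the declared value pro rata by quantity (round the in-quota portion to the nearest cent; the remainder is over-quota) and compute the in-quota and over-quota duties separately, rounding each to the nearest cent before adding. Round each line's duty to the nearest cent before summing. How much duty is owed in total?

Line 1 (9057.10.98, Ulune, 988 kg, £242,563.88):
Base rate for 9057.10.98 is 4.5%.
Origin Ulune qualifies under the Junesta–Ulune agreement and 9057.10.98 is covered: preferential rate Free applies instead.
Duty = £242,563.88 × 0% = £0.00.
Line 2 (9331.88.83, Drenia, 2,958 units, £325,616.64):
Base rate for 9331.88.83 is £4.35/unit.
9331.88.83 has an FTA preferential rate, but origin Drenia is not Ulune; base rate stands.
The additional-duty order on 9331.88.83 targets Solune, not Drenia; it does not apply.
Duty = 2,958 × £4.35 = £12,867.30.
Line 3 (7637.46.53, Ulune, 3,947 kg, £289,394.04):
Code 7637.46.53 is under a tariff-rate quota (threshold 1,827 kg). In-quota: 1,827 kg at 8.5%; over-quota: 2,120 kg at 18.5%.
Pro-rata value split: in-quota = £289,394.04 × 1,827/3,947 = £133,955.64; over-quota = £289,394.04 − £133,955.64 = £155,438.40.
In-quota duty = £133,955.64 × 8.5% = £11,386.23. Over-quota duty = £155,438.40 × 18.5% = £28,756.10.
Line duty = £11,386.23 + £28,756.10 = £40,142.33.
Line 4 (9691.20.50, Ulune, 1,039 kg, £112,024.98):
Base rate for 9691.20.50 is £4.95/kg.
Origin Ulune qualifies under the Junesta–Ulune agreement and 9691.20.50 is covered: preferential rate Free applies instead.
The additional-duty order on 9691.20.50 targets Solune, not Ulune; it does not apply.
Duty = £112,024.98 × 0% = £0.00.
Total = £0.00 + £12,867.30 + £40,142.33 + £0.00 = £53,009.63.

£53,009.63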